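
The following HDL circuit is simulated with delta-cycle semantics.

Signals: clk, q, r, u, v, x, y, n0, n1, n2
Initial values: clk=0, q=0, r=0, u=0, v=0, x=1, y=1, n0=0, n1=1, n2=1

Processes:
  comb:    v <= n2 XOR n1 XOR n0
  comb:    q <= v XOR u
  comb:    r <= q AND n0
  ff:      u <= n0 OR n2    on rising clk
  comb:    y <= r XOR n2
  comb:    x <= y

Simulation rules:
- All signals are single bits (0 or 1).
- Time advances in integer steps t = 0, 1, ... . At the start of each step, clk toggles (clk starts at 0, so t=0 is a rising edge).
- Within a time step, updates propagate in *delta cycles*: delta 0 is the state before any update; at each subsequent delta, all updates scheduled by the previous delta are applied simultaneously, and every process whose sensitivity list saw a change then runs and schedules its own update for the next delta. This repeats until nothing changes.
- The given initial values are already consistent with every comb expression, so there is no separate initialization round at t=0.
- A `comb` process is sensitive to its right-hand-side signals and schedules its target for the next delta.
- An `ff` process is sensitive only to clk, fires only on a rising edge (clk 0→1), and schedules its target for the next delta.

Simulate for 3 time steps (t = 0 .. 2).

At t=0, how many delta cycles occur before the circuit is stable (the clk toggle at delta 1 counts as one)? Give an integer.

3

[bits: q,n2,r,clk,v,n0,x,n1,u,y]
t=0: Δ0=0100001101 Δ1=0101001101 Δ2=0101001111 Δ3=1101001111 | 3Δ
t=1: Δ0=1101001111 Δ1=1100001111 | 1Δ
t=2: Δ0=1100001111 Δ1=1101001111 | 1Δ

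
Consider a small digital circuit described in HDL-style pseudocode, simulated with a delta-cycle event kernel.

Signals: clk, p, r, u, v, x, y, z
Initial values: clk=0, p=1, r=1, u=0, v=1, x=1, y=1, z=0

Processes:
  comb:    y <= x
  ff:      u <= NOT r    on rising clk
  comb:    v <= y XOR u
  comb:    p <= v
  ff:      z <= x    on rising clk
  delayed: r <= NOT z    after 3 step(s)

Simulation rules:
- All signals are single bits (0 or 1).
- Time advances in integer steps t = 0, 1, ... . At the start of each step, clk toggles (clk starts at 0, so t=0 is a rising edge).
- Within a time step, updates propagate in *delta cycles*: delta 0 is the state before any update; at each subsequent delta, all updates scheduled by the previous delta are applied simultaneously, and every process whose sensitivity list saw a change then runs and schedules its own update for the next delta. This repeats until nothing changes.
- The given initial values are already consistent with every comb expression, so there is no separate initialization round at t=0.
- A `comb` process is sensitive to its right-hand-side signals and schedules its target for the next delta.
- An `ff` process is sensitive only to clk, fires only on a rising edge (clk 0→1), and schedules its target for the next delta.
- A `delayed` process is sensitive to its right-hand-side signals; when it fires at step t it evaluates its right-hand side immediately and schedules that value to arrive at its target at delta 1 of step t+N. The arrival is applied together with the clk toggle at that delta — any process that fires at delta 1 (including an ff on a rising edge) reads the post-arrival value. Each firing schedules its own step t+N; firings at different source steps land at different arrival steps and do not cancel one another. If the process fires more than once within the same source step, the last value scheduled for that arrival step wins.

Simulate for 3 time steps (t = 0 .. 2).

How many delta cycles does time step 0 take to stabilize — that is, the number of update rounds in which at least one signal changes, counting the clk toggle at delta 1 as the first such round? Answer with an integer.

2

[bits: v,z,y,r,u,clk,p,x]
t=0: Δ0=10110011 Δ1=10110111 Δ2=11110111 | 2Δ
t=1: Δ0=11110111 Δ1=11110011 | 1Δ
t=2: Δ0=11110011 Δ1=11110111 | 1Δ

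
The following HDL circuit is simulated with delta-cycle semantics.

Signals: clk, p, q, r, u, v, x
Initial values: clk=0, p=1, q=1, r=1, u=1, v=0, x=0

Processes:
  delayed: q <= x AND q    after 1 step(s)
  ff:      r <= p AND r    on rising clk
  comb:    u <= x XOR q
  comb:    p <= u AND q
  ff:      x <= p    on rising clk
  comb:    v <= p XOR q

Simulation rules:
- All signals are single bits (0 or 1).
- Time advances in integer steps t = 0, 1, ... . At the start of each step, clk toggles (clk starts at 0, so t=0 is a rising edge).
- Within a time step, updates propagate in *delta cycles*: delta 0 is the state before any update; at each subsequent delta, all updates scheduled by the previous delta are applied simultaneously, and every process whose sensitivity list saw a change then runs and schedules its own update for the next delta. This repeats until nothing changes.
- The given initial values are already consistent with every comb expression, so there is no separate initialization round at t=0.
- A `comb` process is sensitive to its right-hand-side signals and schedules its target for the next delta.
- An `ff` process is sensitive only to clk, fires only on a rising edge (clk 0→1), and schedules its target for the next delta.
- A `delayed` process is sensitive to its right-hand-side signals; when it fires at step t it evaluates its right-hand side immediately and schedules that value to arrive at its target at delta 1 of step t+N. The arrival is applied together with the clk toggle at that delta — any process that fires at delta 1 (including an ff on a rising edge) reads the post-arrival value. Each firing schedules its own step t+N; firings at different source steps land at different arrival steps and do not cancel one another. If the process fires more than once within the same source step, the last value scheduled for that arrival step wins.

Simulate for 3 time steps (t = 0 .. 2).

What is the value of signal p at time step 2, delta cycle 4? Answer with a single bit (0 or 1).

1

[bits: v,q,u,r,x,p,clk]
t=0: Δ0=0111010 Δ1=0111011 Δ2=0111111 Δ3=0101111 Δ4=0101101 Δ5=1101101 | 5Δ
t=1: Δ0=1101101 Δ1=1101100 | 1Δ
t=2: Δ0=1101100 Δ1=1101101 Δ2=1100001 Δ3=1110001 Δ4=1110011 Δ5=0110011 | 5Δ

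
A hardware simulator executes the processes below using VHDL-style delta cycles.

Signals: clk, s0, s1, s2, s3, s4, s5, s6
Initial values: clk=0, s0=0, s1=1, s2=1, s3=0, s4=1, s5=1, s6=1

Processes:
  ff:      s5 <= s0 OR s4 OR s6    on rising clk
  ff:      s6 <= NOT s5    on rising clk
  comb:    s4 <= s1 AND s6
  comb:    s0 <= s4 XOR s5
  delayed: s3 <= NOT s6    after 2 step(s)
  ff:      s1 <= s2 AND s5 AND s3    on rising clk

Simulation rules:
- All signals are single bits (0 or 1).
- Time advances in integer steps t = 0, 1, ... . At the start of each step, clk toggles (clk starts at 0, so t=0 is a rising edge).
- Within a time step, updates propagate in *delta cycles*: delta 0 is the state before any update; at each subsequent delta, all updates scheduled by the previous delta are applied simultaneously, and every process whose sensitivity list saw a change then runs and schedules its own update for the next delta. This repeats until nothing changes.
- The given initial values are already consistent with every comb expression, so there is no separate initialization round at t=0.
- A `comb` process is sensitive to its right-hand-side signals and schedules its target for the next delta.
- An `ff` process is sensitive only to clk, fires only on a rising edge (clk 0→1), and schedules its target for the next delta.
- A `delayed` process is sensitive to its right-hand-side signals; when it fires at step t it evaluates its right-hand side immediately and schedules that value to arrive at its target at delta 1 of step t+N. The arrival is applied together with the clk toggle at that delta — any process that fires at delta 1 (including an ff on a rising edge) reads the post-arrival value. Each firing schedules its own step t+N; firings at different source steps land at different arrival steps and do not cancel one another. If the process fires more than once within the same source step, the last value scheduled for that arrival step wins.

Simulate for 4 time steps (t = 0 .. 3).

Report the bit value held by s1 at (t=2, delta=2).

t=0 Δ0: s1=1 s2=1 s6=1 clk=0 s0=0 s4=1 s5=1 s3=0
  Δ1: clk:0→1
  Δ2: s1:1→0, s6:1→0
  Δ3: s4:1→0
  Δ4: s0:0→1
  (4Δ to stable)
t=1 Δ0: s1=0 s2=1 s6=0 clk=1 s0=1 s4=0 s5=1 s3=0
  Δ1: clk:1→0
  (1Δ to stable)
t=2 Δ0: s1=0 s2=1 s6=0 clk=0 s0=1 s4=0 s5=1 s3=0
  Δ1: clk:0→1, s3:0→1
  Δ2: s1:0→1
  (2Δ to stable)
t=3 Δ0: s1=1 s2=1 s6=0 clk=1 s0=1 s4=0 s5=1 s3=1
  Δ1: clk:1→0
  (1Δ to stable)

1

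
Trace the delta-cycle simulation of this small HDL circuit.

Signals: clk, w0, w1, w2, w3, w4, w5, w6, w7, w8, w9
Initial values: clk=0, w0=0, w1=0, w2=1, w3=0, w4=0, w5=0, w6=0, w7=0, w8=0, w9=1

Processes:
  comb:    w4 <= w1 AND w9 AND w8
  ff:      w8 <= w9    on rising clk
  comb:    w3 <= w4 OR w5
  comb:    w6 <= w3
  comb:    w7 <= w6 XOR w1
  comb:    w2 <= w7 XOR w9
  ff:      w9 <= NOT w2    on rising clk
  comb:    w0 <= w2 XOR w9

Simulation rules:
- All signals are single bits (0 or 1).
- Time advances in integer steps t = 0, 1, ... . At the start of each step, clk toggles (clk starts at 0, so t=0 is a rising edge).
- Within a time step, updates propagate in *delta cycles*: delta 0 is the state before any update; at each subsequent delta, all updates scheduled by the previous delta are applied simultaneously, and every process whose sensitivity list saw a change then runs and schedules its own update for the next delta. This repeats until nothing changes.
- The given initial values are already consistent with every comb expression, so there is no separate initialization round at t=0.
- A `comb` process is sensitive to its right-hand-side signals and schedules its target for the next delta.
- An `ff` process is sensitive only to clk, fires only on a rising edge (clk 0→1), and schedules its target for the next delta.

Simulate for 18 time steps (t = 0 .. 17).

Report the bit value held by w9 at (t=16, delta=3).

0

t=0 Δ0: w8=0 w9=1 w7=0 clk=0 w2=1 w5=0 w1=0 w3=0 w6=0 w4=0 w0=0
  Δ1: clk:0→1
  Δ2: w8:0→1, w9:1→0
  Δ3: w2:1→0, w0:0→1
  Δ4: w0:1→0
  (4Δ to stable)
t=1 Δ0: w8=1 w9=0 w7=0 clk=1 w2=0 w5=0 w1=0 w3=0 w6=0 w4=0 w0=0
  Δ1: clk:1→0
  (1Δ to stable)
t=2 Δ0: w8=1 w9=0 w7=0 clk=0 w2=0 w5=0 w1=0 w3=0 w6=0 w4=0 w0=0
  Δ1: clk:0→1
  Δ2: w8:1→0, w9:0→1
  Δ3: w2:0→1, w0:0→1
  Δ4: w0:1→0
  (4Δ to stable)
t=3 Δ0: w8=0 w9=1 w7=0 clk=1 w2=1 w5=0 w1=0 w3=0 w6=0 w4=0 w0=0
  Δ1: clk:1→0
  (1Δ to stable)
t=4 Δ0: w8=0 w9=1 w7=0 clk=0 w2=1 w5=0 w1=0 w3=0 w6=0 w4=0 w0=0
  Δ1: clk:0→1
  Δ2: w8:0→1, w9:1→0
  Δ3: w2:1→0, w0:0→1
  Δ4: w0:1→0
  (4Δ to stable)
t=5 Δ0: w8=1 w9=0 w7=0 clk=1 w2=0 w5=0 w1=0 w3=0 w6=0 w4=0 w0=0
  Δ1: clk:1→0
  (1Δ to stable)
t=6 Δ0: w8=1 w9=0 w7=0 clk=0 w2=0 w5=0 w1=0 w3=0 w6=0 w4=0 w0=0
  Δ1: clk:0→1
  Δ2: w8:1→0, w9:0→1
  Δ3: w2:0→1, w0:0→1
  Δ4: w0:1→0
  (4Δ to stable)
t=7 Δ0: w8=0 w9=1 w7=0 clk=1 w2=1 w5=0 w1=0 w3=0 w6=0 w4=0 w0=0
  Δ1: clk:1→0
  (1Δ to stable)
t=8 Δ0: w8=0 w9=1 w7=0 clk=0 w2=1 w5=0 w1=0 w3=0 w6=0 w4=0 w0=0
  Δ1: clk:0→1
  Δ2: w8:0→1, w9:1→0
  Δ3: w2:1→0, w0:0→1
  Δ4: w0:1→0
  (4Δ to stable)
t=9 Δ0: w8=1 w9=0 w7=0 clk=1 w2=0 w5=0 w1=0 w3=0 w6=0 w4=0 w0=0
  Δ1: clk:1→0
  (1Δ to stable)
t=10 Δ0: w8=1 w9=0 w7=0 clk=0 w2=0 w5=0 w1=0 w3=0 w6=0 w4=0 w0=0
  Δ1: clk:0→1
  Δ2: w8:1→0, w9:0→1
  Δ3: w2:0→1, w0:0→1
  Δ4: w0:1→0
  (4Δ to stable)
t=11 Δ0: w8=0 w9=1 w7=0 clk=1 w2=1 w5=0 w1=0 w3=0 w6=0 w4=0 w0=0
  Δ1: clk:1→0
  (1Δ to stable)
t=12 Δ0: w8=0 w9=1 w7=0 clk=0 w2=1 w5=0 w1=0 w3=0 w6=0 w4=0 w0=0
  Δ1: clk:0→1
  Δ2: w8:0→1, w9:1→0
  Δ3: w2:1→0, w0:0→1
  Δ4: w0:1→0
  (4Δ to stable)
t=13 Δ0: w8=1 w9=0 w7=0 clk=1 w2=0 w5=0 w1=0 w3=0 w6=0 w4=0 w0=0
  Δ1: clk:1→0
  (1Δ to stable)
t=14 Δ0: w8=1 w9=0 w7=0 clk=0 w2=0 w5=0 w1=0 w3=0 w6=0 w4=0 w0=0
  Δ1: clk:0→1
  Δ2: w8:1→0, w9:0→1
  Δ3: w2:0→1, w0:0→1
  Δ4: w0:1→0
  (4Δ to stable)
t=15 Δ0: w8=0 w9=1 w7=0 clk=1 w2=1 w5=0 w1=0 w3=0 w6=0 w4=0 w0=0
  Δ1: clk:1→0
  (1Δ to stable)
t=16 Δ0: w8=0 w9=1 w7=0 clk=0 w2=1 w5=0 w1=0 w3=0 w6=0 w4=0 w0=0
  Δ1: clk:0→1
  Δ2: w8:0→1, w9:1→0
  Δ3: w2:1→0, w0:0→1
  Δ4: w0:1→0
  (4Δ to stable)
t=17 Δ0: w8=1 w9=0 w7=0 clk=1 w2=0 w5=0 w1=0 w3=0 w6=0 w4=0 w0=0
  Δ1: clk:1→0
  (1Δ to stable)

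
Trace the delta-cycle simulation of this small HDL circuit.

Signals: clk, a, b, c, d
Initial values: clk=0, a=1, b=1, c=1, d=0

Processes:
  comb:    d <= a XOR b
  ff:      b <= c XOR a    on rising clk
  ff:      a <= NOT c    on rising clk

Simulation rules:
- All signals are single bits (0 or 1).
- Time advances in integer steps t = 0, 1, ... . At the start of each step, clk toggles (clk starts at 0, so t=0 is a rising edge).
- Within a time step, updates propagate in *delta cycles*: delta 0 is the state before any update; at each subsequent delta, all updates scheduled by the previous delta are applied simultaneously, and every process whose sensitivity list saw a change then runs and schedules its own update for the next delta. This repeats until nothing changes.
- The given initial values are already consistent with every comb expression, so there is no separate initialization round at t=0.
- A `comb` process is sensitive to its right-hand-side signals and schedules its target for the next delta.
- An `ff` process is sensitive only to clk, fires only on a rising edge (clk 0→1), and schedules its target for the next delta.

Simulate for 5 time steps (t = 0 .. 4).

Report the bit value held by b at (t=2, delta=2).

t=0 Δ0: d=0 a=1 clk=0 b=1 c=1
  Δ1: clk:0→1
  Δ2: a:1→0, b:1→0
  (2Δ to stable)
t=1 Δ0: d=0 a=0 clk=1 b=0 c=1
  Δ1: clk:1→0
  (1Δ to stable)
t=2 Δ0: d=0 a=0 clk=0 b=0 c=1
  Δ1: clk:0→1
  Δ2: b:0→1
  Δ3: d:0→1
  (3Δ to stable)
t=3 Δ0: d=1 a=0 clk=1 b=1 c=1
  Δ1: clk:1→0
  (1Δ to stable)
t=4 Δ0: d=1 a=0 clk=0 b=1 c=1
  Δ1: clk:0→1
  (1Δ to stable)

1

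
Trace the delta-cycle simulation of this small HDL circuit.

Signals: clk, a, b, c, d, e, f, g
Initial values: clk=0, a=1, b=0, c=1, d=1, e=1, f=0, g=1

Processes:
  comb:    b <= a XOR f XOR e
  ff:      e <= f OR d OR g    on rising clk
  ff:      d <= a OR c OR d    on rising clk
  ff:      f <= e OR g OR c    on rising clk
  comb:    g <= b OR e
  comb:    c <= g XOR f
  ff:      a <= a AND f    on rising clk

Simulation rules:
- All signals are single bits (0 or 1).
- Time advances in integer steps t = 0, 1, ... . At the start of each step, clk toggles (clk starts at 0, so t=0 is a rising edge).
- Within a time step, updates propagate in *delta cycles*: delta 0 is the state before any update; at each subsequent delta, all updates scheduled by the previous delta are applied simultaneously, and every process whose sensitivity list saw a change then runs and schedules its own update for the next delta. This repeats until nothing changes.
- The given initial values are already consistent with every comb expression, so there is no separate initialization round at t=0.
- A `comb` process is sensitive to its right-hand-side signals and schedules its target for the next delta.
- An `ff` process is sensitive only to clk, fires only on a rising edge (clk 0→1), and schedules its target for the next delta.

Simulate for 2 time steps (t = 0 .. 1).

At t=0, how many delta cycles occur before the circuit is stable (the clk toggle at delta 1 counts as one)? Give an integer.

t0.Δ0 e=1 b=0 clk=0 d=1 a=1 g=1 f=0 c=1
t0.Δ1 e=1 b=0 clk=1 d=1 a=1 g=1 f=0 c=1
t0.Δ2 e=1 b=0 clk=1 d=1 a=0 g=1 f=1 c=1
t0.Δ3 e=1 b=0 clk=1 d=1 a=0 g=1 f=1 c=0
t1.Δ0 e=1 b=0 clk=1 d=1 a=0 g=1 f=1 c=0
t1.Δ1 e=1 b=0 clk=0 d=1 a=0 g=1 f=1 c=0

3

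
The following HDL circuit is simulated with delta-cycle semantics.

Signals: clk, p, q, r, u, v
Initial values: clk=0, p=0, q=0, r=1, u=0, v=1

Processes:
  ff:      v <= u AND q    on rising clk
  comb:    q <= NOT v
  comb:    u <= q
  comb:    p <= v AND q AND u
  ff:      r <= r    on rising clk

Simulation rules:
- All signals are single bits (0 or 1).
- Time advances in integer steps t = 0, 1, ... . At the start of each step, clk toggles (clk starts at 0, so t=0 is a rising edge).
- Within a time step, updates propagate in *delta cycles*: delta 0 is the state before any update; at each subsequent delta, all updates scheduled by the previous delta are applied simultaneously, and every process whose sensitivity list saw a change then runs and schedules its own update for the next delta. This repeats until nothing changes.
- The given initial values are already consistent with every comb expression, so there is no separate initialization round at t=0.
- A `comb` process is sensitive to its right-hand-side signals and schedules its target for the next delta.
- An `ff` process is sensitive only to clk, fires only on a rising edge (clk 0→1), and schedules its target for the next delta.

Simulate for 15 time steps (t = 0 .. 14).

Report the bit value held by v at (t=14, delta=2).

1

[bits: v,p,q,clk,r,u]
t=0: Δ0=100010 Δ1=100110 Δ2=000110 Δ3=001110 Δ4=001111 | 4Δ
t=1: Δ0=001111 Δ1=001011 | 1Δ
t=2: Δ0=001011 Δ1=001111 Δ2=101111 Δ3=110111 Δ4=100110 | 4Δ
t=3: Δ0=100110 Δ1=100010 | 1Δ
t=4: Δ0=100010 Δ1=100110 Δ2=000110 Δ3=001110 Δ4=001111 | 4Δ
t=5: Δ0=001111 Δ1=001011 | 1Δ
t=6: Δ0=001011 Δ1=001111 Δ2=101111 Δ3=110111 Δ4=100110 | 4Δ
t=7: Δ0=100110 Δ1=100010 | 1Δ
t=8: Δ0=100010 Δ1=100110 Δ2=000110 Δ3=001110 Δ4=001111 | 4Δ
t=9: Δ0=001111 Δ1=001011 | 1Δ
t=10: Δ0=001011 Δ1=001111 Δ2=101111 Δ3=110111 Δ4=100110 | 4Δ
t=11: Δ0=100110 Δ1=100010 | 1Δ
t=12: Δ0=100010 Δ1=100110 Δ2=000110 Δ3=001110 Δ4=001111 | 4Δ
t=13: Δ0=001111 Δ1=001011 | 1Δ
t=14: Δ0=001011 Δ1=001111 Δ2=101111 Δ3=110111 Δ4=100110 | 4Δ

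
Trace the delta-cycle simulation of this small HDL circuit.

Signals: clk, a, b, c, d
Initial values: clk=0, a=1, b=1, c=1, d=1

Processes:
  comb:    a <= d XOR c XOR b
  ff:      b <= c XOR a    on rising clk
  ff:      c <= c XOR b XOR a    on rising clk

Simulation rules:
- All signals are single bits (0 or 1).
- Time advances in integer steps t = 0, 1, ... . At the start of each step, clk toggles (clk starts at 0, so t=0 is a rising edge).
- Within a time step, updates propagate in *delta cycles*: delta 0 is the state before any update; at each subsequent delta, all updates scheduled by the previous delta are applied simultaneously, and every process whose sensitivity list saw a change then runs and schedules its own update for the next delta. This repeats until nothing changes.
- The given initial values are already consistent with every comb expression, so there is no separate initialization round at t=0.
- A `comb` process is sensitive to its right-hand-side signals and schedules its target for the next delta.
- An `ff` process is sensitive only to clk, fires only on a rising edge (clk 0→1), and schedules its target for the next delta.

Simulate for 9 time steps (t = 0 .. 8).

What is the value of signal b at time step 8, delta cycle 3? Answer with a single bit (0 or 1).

0

[bits: d,a,c,b,clk]
t=0: Δ0=11110 Δ1=11111 Δ2=11101 Δ3=10101 | 3Δ
t=1: Δ0=10101 Δ1=10100 | 1Δ
t=2: Δ0=10100 Δ1=10101 Δ2=10111 Δ3=11111 | 3Δ
t=3: Δ0=11111 Δ1=11110 | 1Δ
t=4: Δ0=11110 Δ1=11111 Δ2=11101 Δ3=10101 | 3Δ
t=5: Δ0=10101 Δ1=10100 | 1Δ
t=6: Δ0=10100 Δ1=10101 Δ2=10111 Δ3=11111 | 3Δ
t=7: Δ0=11111 Δ1=11110 | 1Δ
t=8: Δ0=11110 Δ1=11111 Δ2=11101 Δ3=10101 | 3Δ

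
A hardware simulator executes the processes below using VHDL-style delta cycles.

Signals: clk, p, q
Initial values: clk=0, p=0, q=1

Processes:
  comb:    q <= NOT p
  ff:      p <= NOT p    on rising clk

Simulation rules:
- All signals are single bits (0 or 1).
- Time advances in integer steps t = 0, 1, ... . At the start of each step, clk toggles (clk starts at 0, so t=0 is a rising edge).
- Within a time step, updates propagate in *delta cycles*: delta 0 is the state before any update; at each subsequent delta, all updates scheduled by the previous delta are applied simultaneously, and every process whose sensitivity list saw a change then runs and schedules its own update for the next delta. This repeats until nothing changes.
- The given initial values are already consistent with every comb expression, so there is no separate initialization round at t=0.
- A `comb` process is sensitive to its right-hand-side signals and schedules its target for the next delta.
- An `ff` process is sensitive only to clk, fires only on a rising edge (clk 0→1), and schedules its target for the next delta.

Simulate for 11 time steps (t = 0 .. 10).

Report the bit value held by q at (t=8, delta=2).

t0.Δ0 q=1 clk=0 p=0
t0.Δ1 q=1 clk=1 p=0
t0.Δ2 q=1 clk=1 p=1
t0.Δ3 q=0 clk=1 p=1
t1.Δ0 q=0 clk=1 p=1
t1.Δ1 q=0 clk=0 p=1
t2.Δ0 q=0 clk=0 p=1
t2.Δ1 q=0 clk=1 p=1
t2.Δ2 q=0 clk=1 p=0
t2.Δ3 q=1 clk=1 p=0
t3.Δ0 q=1 clk=1 p=0
t3.Δ1 q=1 clk=0 p=0
t4.Δ0 q=1 clk=0 p=0
t4.Δ1 q=1 clk=1 p=0
t4.Δ2 q=1 clk=1 p=1
t4.Δ3 q=0 clk=1 p=1
t5.Δ0 q=0 clk=1 p=1
t5.Δ1 q=0 clk=0 p=1
t6.Δ0 q=0 clk=0 p=1
t6.Δ1 q=0 clk=1 p=1
t6.Δ2 q=0 clk=1 p=0
t6.Δ3 q=1 clk=1 p=0
t7.Δ0 q=1 clk=1 p=0
t7.Δ1 q=1 clk=0 p=0
t8.Δ0 q=1 clk=0 p=0
t8.Δ1 q=1 clk=1 p=0
t8.Δ2 q=1 clk=1 p=1
t8.Δ3 q=0 clk=1 p=1
t9.Δ0 q=0 clk=1 p=1
t9.Δ1 q=0 clk=0 p=1
t10.Δ0 q=0 clk=0 p=1
t10.Δ1 q=0 clk=1 p=1
t10.Δ2 q=0 clk=1 p=0
t10.Δ3 q=1 clk=1 p=0

1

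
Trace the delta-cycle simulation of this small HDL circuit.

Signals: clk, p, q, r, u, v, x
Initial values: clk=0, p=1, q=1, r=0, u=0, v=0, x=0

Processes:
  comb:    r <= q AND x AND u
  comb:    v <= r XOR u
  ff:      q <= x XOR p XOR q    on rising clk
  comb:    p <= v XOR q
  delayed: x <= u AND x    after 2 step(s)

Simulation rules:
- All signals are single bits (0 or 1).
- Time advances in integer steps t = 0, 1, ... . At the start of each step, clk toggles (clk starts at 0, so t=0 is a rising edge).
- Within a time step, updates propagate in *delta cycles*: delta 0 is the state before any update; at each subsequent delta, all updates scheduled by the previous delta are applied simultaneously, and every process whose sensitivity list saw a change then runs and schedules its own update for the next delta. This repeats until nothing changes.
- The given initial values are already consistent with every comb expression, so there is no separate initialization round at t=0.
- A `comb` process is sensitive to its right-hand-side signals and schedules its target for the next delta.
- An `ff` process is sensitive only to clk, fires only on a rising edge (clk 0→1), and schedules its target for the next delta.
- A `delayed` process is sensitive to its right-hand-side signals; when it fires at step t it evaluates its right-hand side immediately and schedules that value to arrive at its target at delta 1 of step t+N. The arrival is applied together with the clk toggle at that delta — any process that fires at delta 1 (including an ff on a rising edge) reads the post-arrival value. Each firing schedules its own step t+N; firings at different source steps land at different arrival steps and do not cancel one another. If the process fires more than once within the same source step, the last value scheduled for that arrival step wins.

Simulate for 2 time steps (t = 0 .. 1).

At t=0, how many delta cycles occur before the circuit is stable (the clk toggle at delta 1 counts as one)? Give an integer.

3

t=0 Δ0: v=0 q=1 r=0 p=1 u=0 clk=0 x=0
  Δ1: clk:0→1
  Δ2: q:1→0
  Δ3: p:1→0
  (3Δ to stable)
t=1 Δ0: v=0 q=0 r=0 p=0 u=0 clk=1 x=0
  Δ1: clk:1→0
  (1Δ to stable)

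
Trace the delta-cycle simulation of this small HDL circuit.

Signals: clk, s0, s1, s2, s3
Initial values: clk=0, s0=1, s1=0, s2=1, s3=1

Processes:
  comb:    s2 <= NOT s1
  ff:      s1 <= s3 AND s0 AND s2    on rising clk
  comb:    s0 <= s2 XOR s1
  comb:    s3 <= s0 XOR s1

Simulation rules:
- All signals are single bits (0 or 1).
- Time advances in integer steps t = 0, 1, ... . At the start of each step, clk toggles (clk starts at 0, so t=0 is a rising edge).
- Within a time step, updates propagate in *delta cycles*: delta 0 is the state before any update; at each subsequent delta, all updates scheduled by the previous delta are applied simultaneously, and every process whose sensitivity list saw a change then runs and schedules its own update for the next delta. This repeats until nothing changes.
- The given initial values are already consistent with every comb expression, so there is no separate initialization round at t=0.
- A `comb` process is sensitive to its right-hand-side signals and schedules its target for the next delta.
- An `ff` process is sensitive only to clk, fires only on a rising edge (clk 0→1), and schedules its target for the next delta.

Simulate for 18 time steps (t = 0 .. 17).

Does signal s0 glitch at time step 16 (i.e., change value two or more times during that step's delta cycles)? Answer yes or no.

[bits: s0,s3,s2,clk,s1]
t=0: Δ0=11100 Δ1=11110 Δ2=11111 Δ3=00011 Δ4=11011 Δ5=10011 | 5Δ
t=1: Δ0=10011 Δ1=10001 | 1Δ
t=2: Δ0=10001 Δ1=10011 Δ2=10010 Δ3=01110 Δ4=10110 Δ5=11110 | 5Δ
t=3: Δ0=11110 Δ1=11100 | 1Δ
t=4: Δ0=11100 Δ1=11110 Δ2=11111 Δ3=00011 Δ4=11011 Δ5=10011 | 5Δ
t=5: Δ0=10011 Δ1=10001 | 1Δ
t=6: Δ0=10001 Δ1=10011 Δ2=10010 Δ3=01110 Δ4=10110 Δ5=11110 | 5Δ
t=7: Δ0=11110 Δ1=11100 | 1Δ
t=8: Δ0=11100 Δ1=11110 Δ2=11111 Δ3=00011 Δ4=11011 Δ5=10011 | 5Δ
t=9: Δ0=10011 Δ1=10001 | 1Δ
t=10: Δ0=10001 Δ1=10011 Δ2=10010 Δ3=01110 Δ4=10110 Δ5=11110 | 5Δ
t=11: Δ0=11110 Δ1=11100 | 1Δ
t=12: Δ0=11100 Δ1=11110 Δ2=11111 Δ3=00011 Δ4=11011 Δ5=10011 | 5Δ
t=13: Δ0=10011 Δ1=10001 | 1Δ
t=14: Δ0=10001 Δ1=10011 Δ2=10010 Δ3=01110 Δ4=10110 Δ5=11110 | 5Δ
t=15: Δ0=11110 Δ1=11100 | 1Δ
t=16: Δ0=11100 Δ1=11110 Δ2=11111 Δ3=00011 Δ4=11011 Δ5=10011 | 5Δ
t=17: Δ0=10011 Δ1=10001 | 1Δ

yes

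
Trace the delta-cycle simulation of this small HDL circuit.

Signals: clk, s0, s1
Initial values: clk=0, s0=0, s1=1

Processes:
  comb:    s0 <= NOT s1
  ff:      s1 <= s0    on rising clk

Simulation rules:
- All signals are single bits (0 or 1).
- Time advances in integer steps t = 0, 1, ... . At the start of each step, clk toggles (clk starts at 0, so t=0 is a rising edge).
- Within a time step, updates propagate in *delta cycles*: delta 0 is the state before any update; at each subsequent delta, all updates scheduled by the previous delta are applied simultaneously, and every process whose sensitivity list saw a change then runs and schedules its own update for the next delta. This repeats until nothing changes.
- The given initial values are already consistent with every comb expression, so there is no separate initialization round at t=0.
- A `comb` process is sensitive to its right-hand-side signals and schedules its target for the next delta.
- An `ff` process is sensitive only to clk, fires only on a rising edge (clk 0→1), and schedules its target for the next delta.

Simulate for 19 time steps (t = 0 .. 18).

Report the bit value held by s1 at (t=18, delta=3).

1

t0.Δ0 s0=0 s1=1 clk=0
t0.Δ1 s0=0 s1=1 clk=1
t0.Δ2 s0=0 s1=0 clk=1
t0.Δ3 s0=1 s1=0 clk=1
t1.Δ0 s0=1 s1=0 clk=1
t1.Δ1 s0=1 s1=0 clk=0
t2.Δ0 s0=1 s1=0 clk=0
t2.Δ1 s0=1 s1=0 clk=1
t2.Δ2 s0=1 s1=1 clk=1
t2.Δ3 s0=0 s1=1 clk=1
t3.Δ0 s0=0 s1=1 clk=1
t3.Δ1 s0=0 s1=1 clk=0
t4.Δ0 s0=0 s1=1 clk=0
t4.Δ1 s0=0 s1=1 clk=1
t4.Δ2 s0=0 s1=0 clk=1
t4.Δ3 s0=1 s1=0 clk=1
t5.Δ0 s0=1 s1=0 clk=1
t5.Δ1 s0=1 s1=0 clk=0
t6.Δ0 s0=1 s1=0 clk=0
t6.Δ1 s0=1 s1=0 clk=1
t6.Δ2 s0=1 s1=1 clk=1
t6.Δ3 s0=0 s1=1 clk=1
t7.Δ0 s0=0 s1=1 clk=1
t7.Δ1 s0=0 s1=1 clk=0
t8.Δ0 s0=0 s1=1 clk=0
t8.Δ1 s0=0 s1=1 clk=1
t8.Δ2 s0=0 s1=0 clk=1
t8.Δ3 s0=1 s1=0 clk=1
t9.Δ0 s0=1 s1=0 clk=1
t9.Δ1 s0=1 s1=0 clk=0
t10.Δ0 s0=1 s1=0 clk=0
t10.Δ1 s0=1 s1=0 clk=1
t10.Δ2 s0=1 s1=1 clk=1
t10.Δ3 s0=0 s1=1 clk=1
t11.Δ0 s0=0 s1=1 clk=1
t11.Δ1 s0=0 s1=1 clk=0
t12.Δ0 s0=0 s1=1 clk=0
t12.Δ1 s0=0 s1=1 clk=1
t12.Δ2 s0=0 s1=0 clk=1
t12.Δ3 s0=1 s1=0 clk=1
t13.Δ0 s0=1 s1=0 clk=1
t13.Δ1 s0=1 s1=0 clk=0
t14.Δ0 s0=1 s1=0 clk=0
t14.Δ1 s0=1 s1=0 clk=1
t14.Δ2 s0=1 s1=1 clk=1
t14.Δ3 s0=0 s1=1 clk=1
t15.Δ0 s0=0 s1=1 clk=1
t15.Δ1 s0=0 s1=1 clk=0
t16.Δ0 s0=0 s1=1 clk=0
t16.Δ1 s0=0 s1=1 clk=1
t16.Δ2 s0=0 s1=0 clk=1
t16.Δ3 s0=1 s1=0 clk=1
t17.Δ0 s0=1 s1=0 clk=1
t17.Δ1 s0=1 s1=0 clk=0
t18.Δ0 s0=1 s1=0 clk=0
t18.Δ1 s0=1 s1=0 clk=1
t18.Δ2 s0=1 s1=1 clk=1
t18.Δ3 s0=0 s1=1 clk=1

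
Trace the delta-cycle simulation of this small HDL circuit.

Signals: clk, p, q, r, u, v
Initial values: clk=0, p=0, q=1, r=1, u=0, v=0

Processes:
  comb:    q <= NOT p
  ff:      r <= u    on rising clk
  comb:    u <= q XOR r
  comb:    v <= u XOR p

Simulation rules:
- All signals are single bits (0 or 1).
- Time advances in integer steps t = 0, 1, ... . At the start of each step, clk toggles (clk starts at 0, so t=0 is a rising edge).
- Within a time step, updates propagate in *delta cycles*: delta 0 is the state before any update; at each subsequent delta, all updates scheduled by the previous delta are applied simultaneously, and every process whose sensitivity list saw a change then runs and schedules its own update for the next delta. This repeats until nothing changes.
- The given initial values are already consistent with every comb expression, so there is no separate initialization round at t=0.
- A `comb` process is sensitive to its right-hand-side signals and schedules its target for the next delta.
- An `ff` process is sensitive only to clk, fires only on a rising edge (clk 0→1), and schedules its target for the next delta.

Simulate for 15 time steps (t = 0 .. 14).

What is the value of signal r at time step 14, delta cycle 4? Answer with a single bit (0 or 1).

[bits: p,r,clk,q,u,v]
t=0: Δ0=010100 Δ1=011100 Δ2=001100 Δ3=001110 Δ4=001111 | 4Δ
t=1: Δ0=001111 Δ1=000111 | 1Δ
t=2: Δ0=000111 Δ1=001111 Δ2=011111 Δ3=011101 Δ4=011100 | 4Δ
t=3: Δ0=011100 Δ1=010100 | 1Δ
t=4: Δ0=010100 Δ1=011100 Δ2=001100 Δ3=001110 Δ4=001111 | 4Δ
t=5: Δ0=001111 Δ1=000111 | 1Δ
t=6: Δ0=000111 Δ1=001111 Δ2=011111 Δ3=011101 Δ4=011100 | 4Δ
t=7: Δ0=011100 Δ1=010100 | 1Δ
t=8: Δ0=010100 Δ1=011100 Δ2=001100 Δ3=001110 Δ4=001111 | 4Δ
t=9: Δ0=001111 Δ1=000111 | 1Δ
t=10: Δ0=000111 Δ1=001111 Δ2=011111 Δ3=011101 Δ4=011100 | 4Δ
t=11: Δ0=011100 Δ1=010100 | 1Δ
t=12: Δ0=010100 Δ1=011100 Δ2=001100 Δ3=001110 Δ4=001111 | 4Δ
t=13: Δ0=001111 Δ1=000111 | 1Δ
t=14: Δ0=000111 Δ1=001111 Δ2=011111 Δ3=011101 Δ4=011100 | 4Δ

1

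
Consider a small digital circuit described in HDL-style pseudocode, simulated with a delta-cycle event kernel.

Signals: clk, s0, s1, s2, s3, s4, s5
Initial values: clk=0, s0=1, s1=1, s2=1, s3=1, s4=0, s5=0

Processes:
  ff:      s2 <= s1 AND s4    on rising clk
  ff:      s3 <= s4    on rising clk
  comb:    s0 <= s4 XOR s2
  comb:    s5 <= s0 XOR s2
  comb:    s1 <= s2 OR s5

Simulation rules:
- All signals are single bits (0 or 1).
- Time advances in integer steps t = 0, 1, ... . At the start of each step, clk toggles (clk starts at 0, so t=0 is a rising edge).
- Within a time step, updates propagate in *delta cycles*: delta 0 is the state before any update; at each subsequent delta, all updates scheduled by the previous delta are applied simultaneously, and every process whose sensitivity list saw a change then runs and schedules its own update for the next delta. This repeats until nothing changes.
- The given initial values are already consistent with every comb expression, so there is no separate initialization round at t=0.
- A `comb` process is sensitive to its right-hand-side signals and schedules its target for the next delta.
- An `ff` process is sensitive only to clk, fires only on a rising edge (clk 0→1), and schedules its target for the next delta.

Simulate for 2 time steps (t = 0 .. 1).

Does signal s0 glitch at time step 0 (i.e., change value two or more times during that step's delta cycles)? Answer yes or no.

no

t=0 Δ0: s5=0 s3=1 s2=1 s4=0 s1=1 clk=0 s0=1
  Δ1: clk:0→1
  Δ2: s3:1→0, s2:1→0
  Δ3: s5:0→1, s1:1→0, s0:1→0
  Δ4: s5:1→0, s1:0→1
  Δ5: s1:1→0
  (5Δ to stable)
t=1 Δ0: s5=0 s3=0 s2=0 s4=0 s1=0 clk=1 s0=0
  Δ1: clk:1→0
  (1Δ to stable)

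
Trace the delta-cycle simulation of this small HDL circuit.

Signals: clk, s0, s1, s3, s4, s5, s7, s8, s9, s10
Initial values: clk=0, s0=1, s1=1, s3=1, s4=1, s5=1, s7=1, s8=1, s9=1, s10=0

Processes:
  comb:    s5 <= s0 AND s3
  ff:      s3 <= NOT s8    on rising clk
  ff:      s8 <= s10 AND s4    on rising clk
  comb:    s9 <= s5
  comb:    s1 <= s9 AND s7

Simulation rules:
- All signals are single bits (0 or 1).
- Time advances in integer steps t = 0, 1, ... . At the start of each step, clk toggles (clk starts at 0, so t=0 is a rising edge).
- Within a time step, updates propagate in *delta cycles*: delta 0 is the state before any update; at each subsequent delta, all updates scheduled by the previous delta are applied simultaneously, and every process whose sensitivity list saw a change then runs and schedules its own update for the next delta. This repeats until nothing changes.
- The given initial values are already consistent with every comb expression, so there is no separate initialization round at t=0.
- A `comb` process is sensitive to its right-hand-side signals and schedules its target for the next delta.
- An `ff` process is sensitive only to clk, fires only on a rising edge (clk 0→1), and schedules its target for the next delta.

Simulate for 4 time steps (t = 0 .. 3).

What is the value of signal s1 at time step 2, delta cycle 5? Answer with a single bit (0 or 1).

t0.Δ0 s0=1 s4=1 s3=1 s10=0 clk=0 s7=1 s9=1 s5=1 s8=1 s1=1
t0.Δ1 s0=1 s4=1 s3=1 s10=0 clk=1 s7=1 s9=1 s5=1 s8=1 s1=1
t0.Δ2 s0=1 s4=1 s3=0 s10=0 clk=1 s7=1 s9=1 s5=1 s8=0 s1=1
t0.Δ3 s0=1 s4=1 s3=0 s10=0 clk=1 s7=1 s9=1 s5=0 s8=0 s1=1
t0.Δ4 s0=1 s4=1 s3=0 s10=0 clk=1 s7=1 s9=0 s5=0 s8=0 s1=1
t0.Δ5 s0=1 s4=1 s3=0 s10=0 clk=1 s7=1 s9=0 s5=0 s8=0 s1=0
t1.Δ0 s0=1 s4=1 s3=0 s10=0 clk=1 s7=1 s9=0 s5=0 s8=0 s1=0
t1.Δ1 s0=1 s4=1 s3=0 s10=0 clk=0 s7=1 s9=0 s5=0 s8=0 s1=0
t2.Δ0 s0=1 s4=1 s3=0 s10=0 clk=0 s7=1 s9=0 s5=0 s8=0 s1=0
t2.Δ1 s0=1 s4=1 s3=0 s10=0 clk=1 s7=1 s9=0 s5=0 s8=0 s1=0
t2.Δ2 s0=1 s4=1 s3=1 s10=0 clk=1 s7=1 s9=0 s5=0 s8=0 s1=0
t2.Δ3 s0=1 s4=1 s3=1 s10=0 clk=1 s7=1 s9=0 s5=1 s8=0 s1=0
t2.Δ4 s0=1 s4=1 s3=1 s10=0 clk=1 s7=1 s9=1 s5=1 s8=0 s1=0
t2.Δ5 s0=1 s4=1 s3=1 s10=0 clk=1 s7=1 s9=1 s5=1 s8=0 s1=1
t3.Δ0 s0=1 s4=1 s3=1 s10=0 clk=1 s7=1 s9=1 s5=1 s8=0 s1=1
t3.Δ1 s0=1 s4=1 s3=1 s10=0 clk=0 s7=1 s9=1 s5=1 s8=0 s1=1

1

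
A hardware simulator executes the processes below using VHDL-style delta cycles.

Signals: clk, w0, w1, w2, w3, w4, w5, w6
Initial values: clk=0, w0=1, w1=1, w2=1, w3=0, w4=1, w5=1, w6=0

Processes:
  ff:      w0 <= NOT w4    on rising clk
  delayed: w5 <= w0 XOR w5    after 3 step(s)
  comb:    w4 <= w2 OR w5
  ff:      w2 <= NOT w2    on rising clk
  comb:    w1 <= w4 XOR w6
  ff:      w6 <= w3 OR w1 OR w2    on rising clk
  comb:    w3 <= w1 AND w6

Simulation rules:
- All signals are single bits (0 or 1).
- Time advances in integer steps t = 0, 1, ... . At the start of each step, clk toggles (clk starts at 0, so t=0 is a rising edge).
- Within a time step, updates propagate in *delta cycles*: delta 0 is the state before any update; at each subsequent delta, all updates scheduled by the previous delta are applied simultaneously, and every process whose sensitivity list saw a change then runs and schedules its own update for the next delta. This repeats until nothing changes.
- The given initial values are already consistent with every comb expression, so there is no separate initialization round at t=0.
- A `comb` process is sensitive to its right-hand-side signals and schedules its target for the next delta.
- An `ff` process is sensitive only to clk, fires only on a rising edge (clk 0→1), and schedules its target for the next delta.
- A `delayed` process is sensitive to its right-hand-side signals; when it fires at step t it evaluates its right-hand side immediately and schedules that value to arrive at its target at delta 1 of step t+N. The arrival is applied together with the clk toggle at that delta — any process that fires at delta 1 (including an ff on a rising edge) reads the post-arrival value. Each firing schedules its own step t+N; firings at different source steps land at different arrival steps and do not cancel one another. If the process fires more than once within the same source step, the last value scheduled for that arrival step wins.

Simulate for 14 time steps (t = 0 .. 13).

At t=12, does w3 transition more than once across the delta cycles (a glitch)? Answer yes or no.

t=0 Δ0: w6=0 w1=1 w3=0 w2=1 w4=1 clk=0 w0=1 w5=1
  Δ1: clk:0→1
  Δ2: w6:0→1, w2:1→0, w0:1→0
  Δ3: w1:1→0, w3:0→1
  Δ4: w3:1→0
  (4Δ to stable)
t=1 Δ0: w6=1 w1=0 w3=0 w2=0 w4=1 clk=1 w0=0 w5=1
  Δ1: clk:1→0
  (1Δ to stable)
t=2 Δ0: w6=1 w1=0 w3=0 w2=0 w4=1 clk=0 w0=0 w5=1
  Δ1: clk:0→1
  Δ2: w6:1→0, w2:0→1
  Δ3: w1:0→1
  (3Δ to stable)
t=3 Δ0: w6=0 w1=1 w3=0 w2=1 w4=1 clk=1 w0=0 w5=1
  Δ1: clk:1→0
  (1Δ to stable)
t=4 Δ0: w6=0 w1=1 w3=0 w2=1 w4=1 clk=0 w0=0 w5=1
  Δ1: clk:0→1
  Δ2: w6:0→1, w2:1→0
  Δ3: w1:1→0, w3:0→1
  Δ4: w3:1→0
  (4Δ to stable)
t=5 Δ0: w6=1 w1=0 w3=0 w2=0 w4=1 clk=1 w0=0 w5=1
  Δ1: clk:1→0
  (1Δ to stable)
t=6 Δ0: w6=1 w1=0 w3=0 w2=0 w4=1 clk=0 w0=0 w5=1
  Δ1: clk:0→1
  Δ2: w6:1→0, w2:0→1
  Δ3: w1:0→1
  (3Δ to stable)
t=7 Δ0: w6=0 w1=1 w3=0 w2=1 w4=1 clk=1 w0=0 w5=1
  Δ1: clk:1→0
  (1Δ to stable)
t=8 Δ0: w6=0 w1=1 w3=0 w2=1 w4=1 clk=0 w0=0 w5=1
  Δ1: clk:0→1
  Δ2: w6:0→1, w2:1→0
  Δ3: w1:1→0, w3:0→1
  Δ4: w3:1→0
  (4Δ to stable)
t=9 Δ0: w6=1 w1=0 w3=0 w2=0 w4=1 clk=1 w0=0 w5=1
  Δ1: clk:1→0
  (1Δ to stable)
t=10 Δ0: w6=1 w1=0 w3=0 w2=0 w4=1 clk=0 w0=0 w5=1
  Δ1: clk:0→1
  Δ2: w6:1→0, w2:0→1
  Δ3: w1:0→1
  (3Δ to stable)
t=11 Δ0: w6=0 w1=1 w3=0 w2=1 w4=1 clk=1 w0=0 w5=1
  Δ1: clk:1→0
  (1Δ to stable)
t=12 Δ0: w6=0 w1=1 w3=0 w2=1 w4=1 clk=0 w0=0 w5=1
  Δ1: clk:0→1
  Δ2: w6:0→1, w2:1→0
  Δ3: w1:1→0, w3:0→1
  Δ4: w3:1→0
  (4Δ to stable)
t=13 Δ0: w6=1 w1=0 w3=0 w2=0 w4=1 clk=1 w0=0 w5=1
  Δ1: clk:1→0
  (1Δ to stable)

yes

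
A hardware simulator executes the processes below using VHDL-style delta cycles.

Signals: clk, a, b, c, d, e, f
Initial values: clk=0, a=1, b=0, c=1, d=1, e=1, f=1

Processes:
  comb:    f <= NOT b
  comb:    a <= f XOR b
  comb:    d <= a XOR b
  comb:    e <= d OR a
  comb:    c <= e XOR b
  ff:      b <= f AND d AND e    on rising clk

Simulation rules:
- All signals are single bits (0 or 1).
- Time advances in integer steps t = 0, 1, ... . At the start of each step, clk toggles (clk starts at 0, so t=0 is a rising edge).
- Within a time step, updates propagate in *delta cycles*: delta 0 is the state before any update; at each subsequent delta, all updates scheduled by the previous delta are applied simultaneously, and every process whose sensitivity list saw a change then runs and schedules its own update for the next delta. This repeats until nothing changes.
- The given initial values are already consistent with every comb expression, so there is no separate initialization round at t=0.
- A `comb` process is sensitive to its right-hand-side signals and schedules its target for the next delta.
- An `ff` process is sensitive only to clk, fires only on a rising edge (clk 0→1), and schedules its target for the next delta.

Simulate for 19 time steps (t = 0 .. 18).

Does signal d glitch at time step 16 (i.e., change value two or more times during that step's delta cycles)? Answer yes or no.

yes

t=0 Δ0: d=1 clk=0 b=0 e=1 a=1 c=1 f=1
  Δ1: clk:0→1
  Δ2: b:0→1
  Δ3: d:1→0, a:1→0, c:1→0, f:1→0
  Δ4: d:0→1, e:1→0, a:0→1
  Δ5: d:1→0, e:0→1, c:0→1
  Δ6: c:1→0
  (6Δ to stable)
t=1 Δ0: d=0 clk=1 b=1 e=1 a=1 c=0 f=0
  Δ1: clk:1→0
  (1Δ to stable)
t=2 Δ0: d=0 clk=0 b=1 e=1 a=1 c=0 f=0
  Δ1: clk:0→1
  Δ2: b:1→0
  Δ3: d:0→1, a:1→0, c:0→1, f:0→1
  Δ4: d:1→0, a:0→1
  Δ5: d:0→1
  (5Δ to stable)
t=3 Δ0: d=1 clk=1 b=0 e=1 a=1 c=1 f=1
  Δ1: clk:1→0
  (1Δ to stable)
t=4 Δ0: d=1 clk=0 b=0 e=1 a=1 c=1 f=1
  Δ1: clk:0→1
  Δ2: b:0→1
  Δ3: d:1→0, a:1→0, c:1→0, f:1→0
  Δ4: d:0→1, e:1→0, a:0→1
  Δ5: d:1→0, e:0→1, c:0→1
  Δ6: c:1→0
  (6Δ to stable)
t=5 Δ0: d=0 clk=1 b=1 e=1 a=1 c=0 f=0
  Δ1: clk:1→0
  (1Δ to stable)
t=6 Δ0: d=0 clk=0 b=1 e=1 a=1 c=0 f=0
  Δ1: clk:0→1
  Δ2: b:1→0
  Δ3: d:0→1, a:1→0, c:0→1, f:0→1
  Δ4: d:1→0, a:0→1
  Δ5: d:0→1
  (5Δ to stable)
t=7 Δ0: d=1 clk=1 b=0 e=1 a=1 c=1 f=1
  Δ1: clk:1→0
  (1Δ to stable)
t=8 Δ0: d=1 clk=0 b=0 e=1 a=1 c=1 f=1
  Δ1: clk:0→1
  Δ2: b:0→1
  Δ3: d:1→0, a:1→0, c:1→0, f:1→0
  Δ4: d:0→1, e:1→0, a:0→1
  Δ5: d:1→0, e:0→1, c:0→1
  Δ6: c:1→0
  (6Δ to stable)
t=9 Δ0: d=0 clk=1 b=1 e=1 a=1 c=0 f=0
  Δ1: clk:1→0
  (1Δ to stable)
t=10 Δ0: d=0 clk=0 b=1 e=1 a=1 c=0 f=0
  Δ1: clk:0→1
  Δ2: b:1→0
  Δ3: d:0→1, a:1→0, c:0→1, f:0→1
  Δ4: d:1→0, a:0→1
  Δ5: d:0→1
  (5Δ to stable)
t=11 Δ0: d=1 clk=1 b=0 e=1 a=1 c=1 f=1
  Δ1: clk:1→0
  (1Δ to stable)
t=12 Δ0: d=1 clk=0 b=0 e=1 a=1 c=1 f=1
  Δ1: clk:0→1
  Δ2: b:0→1
  Δ3: d:1→0, a:1→0, c:1→0, f:1→0
  Δ4: d:0→1, e:1→0, a:0→1
  Δ5: d:1→0, e:0→1, c:0→1
  Δ6: c:1→0
  (6Δ to stable)
t=13 Δ0: d=0 clk=1 b=1 e=1 a=1 c=0 f=0
  Δ1: clk:1→0
  (1Δ to stable)
t=14 Δ0: d=0 clk=0 b=1 e=1 a=1 c=0 f=0
  Δ1: clk:0→1
  Δ2: b:1→0
  Δ3: d:0→1, a:1→0, c:0→1, f:0→1
  Δ4: d:1→0, a:0→1
  Δ5: d:0→1
  (5Δ to stable)
t=15 Δ0: d=1 clk=1 b=0 e=1 a=1 c=1 f=1
  Δ1: clk:1→0
  (1Δ to stable)
t=16 Δ0: d=1 clk=0 b=0 e=1 a=1 c=1 f=1
  Δ1: clk:0→1
  Δ2: b:0→1
  Δ3: d:1→0, a:1→0, c:1→0, f:1→0
  Δ4: d:0→1, e:1→0, a:0→1
  Δ5: d:1→0, e:0→1, c:0→1
  Δ6: c:1→0
  (6Δ to stable)
t=17 Δ0: d=0 clk=1 b=1 e=1 a=1 c=0 f=0
  Δ1: clk:1→0
  (1Δ to stable)
t=18 Δ0: d=0 clk=0 b=1 e=1 a=1 c=0 f=0
  Δ1: clk:0→1
  Δ2: b:1→0
  Δ3: d:0→1, a:1→0, c:0→1, f:0→1
  Δ4: d:1→0, a:0→1
  Δ5: d:0→1
  (5Δ to stable)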